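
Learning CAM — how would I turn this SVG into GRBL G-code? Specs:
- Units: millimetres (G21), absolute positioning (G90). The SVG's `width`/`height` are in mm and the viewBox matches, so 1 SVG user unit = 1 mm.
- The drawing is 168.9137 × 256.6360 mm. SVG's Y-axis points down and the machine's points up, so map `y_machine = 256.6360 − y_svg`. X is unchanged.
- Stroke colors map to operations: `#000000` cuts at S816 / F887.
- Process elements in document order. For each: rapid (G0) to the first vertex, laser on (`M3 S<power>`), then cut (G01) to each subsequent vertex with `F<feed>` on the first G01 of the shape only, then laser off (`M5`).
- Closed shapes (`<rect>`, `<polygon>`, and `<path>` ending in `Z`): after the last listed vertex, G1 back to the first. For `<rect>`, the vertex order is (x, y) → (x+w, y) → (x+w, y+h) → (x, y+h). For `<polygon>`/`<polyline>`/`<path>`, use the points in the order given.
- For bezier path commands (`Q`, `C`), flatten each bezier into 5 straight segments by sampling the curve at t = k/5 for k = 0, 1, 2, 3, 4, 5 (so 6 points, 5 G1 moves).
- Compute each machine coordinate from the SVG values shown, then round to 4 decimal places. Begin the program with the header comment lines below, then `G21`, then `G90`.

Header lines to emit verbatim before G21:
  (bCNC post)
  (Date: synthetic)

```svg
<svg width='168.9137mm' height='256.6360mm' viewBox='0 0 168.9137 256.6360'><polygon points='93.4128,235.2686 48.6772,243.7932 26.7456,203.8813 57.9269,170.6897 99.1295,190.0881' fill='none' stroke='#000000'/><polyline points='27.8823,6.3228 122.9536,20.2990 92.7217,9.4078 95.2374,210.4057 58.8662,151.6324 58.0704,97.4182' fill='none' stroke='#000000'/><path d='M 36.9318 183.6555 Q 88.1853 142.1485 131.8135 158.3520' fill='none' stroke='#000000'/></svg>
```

(bCNC post)
(Date: synthetic)
G21
G90
G0 X93.4128 Y21.3674
M3 S816
G01 X48.6772 Y12.8428 F887
G01 X26.7456 Y52.7547
G01 X57.9269 Y85.9463
G01 X99.1295 Y66.5479
G01 X93.4128 Y21.3674
M5
G0 X27.8823 Y250.3132
M3 S816
G01 X122.9536 Y236.3370 F887
G01 X92.7217 Y247.2282
G01 X95.2374 Y46.2303
G01 X58.8662 Y105.0036
G01 X58.0704 Y159.2178
M5
G0 X36.9318 Y72.9805
M3 S816
G01 X57.1282 Y87.2749 F887
G01 X76.7146 Y96.9524
G01 X95.6909 Y102.0131
G01 X114.0572 Y102.4570
G01 X131.8135 Y98.2840
M5

viewBox `0 0 168.9137 256.6360` with mm width/height → 1 unit = 1 mm. Flip: y_m = 256.6360 − y_svg.

**Shape 1** — `<polygon>` regular polygon, stroke `#000000` → cut (S816, F887). Machine vertices: (93.4128,21.3674) → (48.6772,12.8428) → (26.7456,52.7547) → (57.9269,85.9463) → (99.1295,66.5479) → (93.4128,21.3674). Closed: final G1 returns to the first vertex.

**Shape 2** — `<polyline>` open polyline, stroke `#000000` → cut (S816, F887). Machine vertices: (27.8823,250.3132) → (122.9536,236.3370) → (92.7217,247.2282) → (95.2374,46.2303) → (58.8662,105.0036) → (58.0704,159.2178). Open path.

**Shape 3** — `<path>` quadratic bezier, stroke `#000000` → cut (S816, F887). Control points (SVG): P0=(36.9318,183.6555), P1=(88.1853,142.1485), P2=(131.8135,158.3520); sampled at t=k/5. Machine vertices: (36.9318,72.9805) → (57.1282,87.2749) → (76.7146,96.9524) → (95.6909,102.0131) → (114.0572,102.4570) → (131.8135,98.2840). Open path.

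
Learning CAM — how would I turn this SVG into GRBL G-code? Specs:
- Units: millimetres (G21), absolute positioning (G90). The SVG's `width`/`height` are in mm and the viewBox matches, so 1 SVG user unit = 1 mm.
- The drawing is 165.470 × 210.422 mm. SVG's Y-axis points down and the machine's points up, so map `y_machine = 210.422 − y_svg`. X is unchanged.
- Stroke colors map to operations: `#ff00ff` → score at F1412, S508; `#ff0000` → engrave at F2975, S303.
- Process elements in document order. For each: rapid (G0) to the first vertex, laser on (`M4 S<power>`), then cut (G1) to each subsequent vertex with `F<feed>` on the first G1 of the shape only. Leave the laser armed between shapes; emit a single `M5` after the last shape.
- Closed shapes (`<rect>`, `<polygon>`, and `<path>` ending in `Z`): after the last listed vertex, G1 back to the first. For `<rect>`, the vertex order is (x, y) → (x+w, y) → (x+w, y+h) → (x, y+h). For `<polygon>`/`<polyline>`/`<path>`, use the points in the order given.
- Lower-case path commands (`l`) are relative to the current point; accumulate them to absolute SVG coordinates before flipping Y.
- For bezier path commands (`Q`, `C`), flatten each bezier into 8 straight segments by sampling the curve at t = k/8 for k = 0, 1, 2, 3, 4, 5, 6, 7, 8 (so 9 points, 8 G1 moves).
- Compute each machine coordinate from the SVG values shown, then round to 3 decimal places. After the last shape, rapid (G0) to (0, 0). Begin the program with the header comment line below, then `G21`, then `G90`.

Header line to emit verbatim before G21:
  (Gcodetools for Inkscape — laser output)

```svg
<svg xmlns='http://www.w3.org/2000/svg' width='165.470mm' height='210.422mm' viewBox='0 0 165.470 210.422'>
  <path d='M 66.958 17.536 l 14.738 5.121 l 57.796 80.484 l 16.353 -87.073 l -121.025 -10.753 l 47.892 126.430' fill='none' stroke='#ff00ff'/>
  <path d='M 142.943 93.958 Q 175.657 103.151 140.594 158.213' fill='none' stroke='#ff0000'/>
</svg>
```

viewBox `0 0 165.470 210.422` with mm width/height → 1 unit = 1 mm. Flip: y_m = 210.422 − y_svg.

**Shape 1** — `<path>` open polyline, stroke `#ff00ff` → score (S508, F1412). Machine vertices: (66.958,192.886) → (81.696,187.765) → (139.492,107.281) → (155.845,194.354) → (34.820,205.107) → (82.712,78.677). Open path.

**Shape 2** — `<path>` quadratic bezier, stroke `#ff0000` → engrave (S303, F2975). Control points (SVG): P0=(142.943,93.958), P1=(175.657,103.151), P2=(140.594,158.213); sampled at t=k/8. Machine vertices: (142.943,116.464) → (150.062,113.449) → (155.064,109.001) → (157.947,103.119) → (158.713,95.804) → (157.360,87.055) → (153.889,76.873) → (148.301,65.258) → (140.594,52.209). Open path.

(Gcodetools for Inkscape — laser output)
G21
G90
G0 X66.958 Y192.886
M4 S508
G1 X81.696 Y187.765 F1412
G1 X139.492 Y107.281
G1 X155.845 Y194.354
G1 X34.820 Y205.107
G1 X82.712 Y78.677
G0 X142.943 Y116.464
M4 S303
G1 X150.062 Y113.449 F2975
G1 X155.064 Y109.001
G1 X157.947 Y103.119
G1 X158.713 Y95.804
G1 X157.360 Y87.055
G1 X153.889 Y76.873
G1 X148.301 Y65.258
G1 X140.594 Y52.209
M5
G0 X0.000 Y0.000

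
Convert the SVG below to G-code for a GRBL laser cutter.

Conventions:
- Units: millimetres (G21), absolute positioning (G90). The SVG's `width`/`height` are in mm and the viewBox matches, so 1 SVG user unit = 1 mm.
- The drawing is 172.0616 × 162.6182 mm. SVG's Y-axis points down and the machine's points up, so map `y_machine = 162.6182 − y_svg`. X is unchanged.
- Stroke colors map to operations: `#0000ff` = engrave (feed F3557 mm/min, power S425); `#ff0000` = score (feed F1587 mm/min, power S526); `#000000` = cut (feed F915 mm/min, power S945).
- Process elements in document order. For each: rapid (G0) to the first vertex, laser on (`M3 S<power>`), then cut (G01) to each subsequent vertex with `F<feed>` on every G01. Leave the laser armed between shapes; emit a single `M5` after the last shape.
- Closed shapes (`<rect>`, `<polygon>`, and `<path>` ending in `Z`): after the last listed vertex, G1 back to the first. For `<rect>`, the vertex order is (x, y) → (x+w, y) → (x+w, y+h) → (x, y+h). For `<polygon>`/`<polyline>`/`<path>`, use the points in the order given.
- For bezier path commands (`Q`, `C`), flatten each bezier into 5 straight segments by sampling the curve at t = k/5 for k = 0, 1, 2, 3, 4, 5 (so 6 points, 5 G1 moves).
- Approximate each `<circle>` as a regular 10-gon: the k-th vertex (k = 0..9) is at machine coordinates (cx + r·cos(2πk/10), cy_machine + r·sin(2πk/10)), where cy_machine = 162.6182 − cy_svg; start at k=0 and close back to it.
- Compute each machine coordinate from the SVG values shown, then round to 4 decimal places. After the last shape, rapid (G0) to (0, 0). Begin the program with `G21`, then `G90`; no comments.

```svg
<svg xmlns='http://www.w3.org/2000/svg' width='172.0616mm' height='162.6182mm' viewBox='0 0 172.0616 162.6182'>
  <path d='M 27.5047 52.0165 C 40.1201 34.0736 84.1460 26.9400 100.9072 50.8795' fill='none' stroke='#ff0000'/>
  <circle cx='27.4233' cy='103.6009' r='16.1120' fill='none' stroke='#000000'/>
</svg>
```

1 u = 1 mm; y_m = 162.6182 − y.

[1] `<path>` cubic bezier, #ff0000→score S526 F1587: (27.5047,110.6017) → (38.3738,119.9082) → (53.9650,125.6478) → (71.4619,126.8479) → (88.0481,122.5357) → (100.9072,111.7387)

[2] `<circle>` circle, #000000→cut S945 F915: (43.5353,59.0173) → (40.4582,68.4877) → (32.4022,74.3407) → (22.4444,74.3407) → (14.3884,68.4877) → (11.3113,59.0173) → (14.3884,49.5469) → (22.4444,43.6939) → (32.4022,43.6939) → (40.4582,49.5469) → (43.5353,59.0173) (closed)

G21
G90
G0 X27.5047 Y110.6017
M3 S526
G01 X38.3738 Y119.9082 F1587
G01 X53.9650 Y125.6478 F1587
G01 X71.4619 Y126.8479 F1587
G01 X88.0481 Y122.5357 F1587
G01 X100.9072 Y111.7387 F1587
G0 X43.5353 Y59.0173
M3 S945
G01 X40.4582 Y68.4877 F915
G01 X32.4022 Y74.3407 F915
G01 X22.4444 Y74.3407 F915
G01 X14.3884 Y68.4877 F915
G01 X11.3113 Y59.0173 F915
G01 X14.3884 Y49.5469 F915
G01 X22.4444 Y43.6939 F915
G01 X32.4022 Y43.6939 F915
G01 X40.4582 Y49.5469 F915
G01 X43.5353 Y59.0173 F915
M5
G0 X0.0000 Y0.0000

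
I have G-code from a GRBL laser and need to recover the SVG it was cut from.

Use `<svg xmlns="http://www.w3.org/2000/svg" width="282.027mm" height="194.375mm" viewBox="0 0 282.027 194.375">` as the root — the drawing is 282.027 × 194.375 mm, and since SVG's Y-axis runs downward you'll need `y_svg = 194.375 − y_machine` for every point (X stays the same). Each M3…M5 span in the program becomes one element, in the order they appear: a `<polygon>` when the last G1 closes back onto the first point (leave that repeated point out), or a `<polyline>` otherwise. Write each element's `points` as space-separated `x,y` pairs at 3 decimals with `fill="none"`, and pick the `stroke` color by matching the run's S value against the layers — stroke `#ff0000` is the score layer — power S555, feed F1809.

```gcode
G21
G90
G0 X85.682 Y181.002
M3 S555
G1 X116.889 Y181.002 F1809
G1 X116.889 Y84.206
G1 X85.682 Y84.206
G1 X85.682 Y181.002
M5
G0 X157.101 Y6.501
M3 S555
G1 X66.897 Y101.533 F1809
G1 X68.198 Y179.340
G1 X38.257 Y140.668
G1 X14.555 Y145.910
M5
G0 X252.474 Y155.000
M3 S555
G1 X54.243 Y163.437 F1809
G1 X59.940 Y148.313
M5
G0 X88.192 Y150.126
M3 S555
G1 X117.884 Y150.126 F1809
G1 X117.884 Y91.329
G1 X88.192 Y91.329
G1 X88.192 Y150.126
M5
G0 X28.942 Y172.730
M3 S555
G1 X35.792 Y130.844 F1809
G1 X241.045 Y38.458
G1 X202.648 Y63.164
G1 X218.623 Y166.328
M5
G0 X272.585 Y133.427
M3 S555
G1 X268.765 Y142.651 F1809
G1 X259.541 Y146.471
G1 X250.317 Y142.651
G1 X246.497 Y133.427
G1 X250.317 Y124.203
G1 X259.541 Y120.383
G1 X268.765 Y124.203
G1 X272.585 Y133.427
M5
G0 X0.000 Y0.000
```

<svg xmlns="http://www.w3.org/2000/svg" width="282.027mm" height="194.375mm" viewBox="0 0 282.027 194.375">
  <polygon points="85.682,13.373 116.889,13.373 116.889,110.169 85.682,110.169" fill="none" stroke="#ff0000"/>
  <polyline points="157.101,187.874 66.897,92.842 68.198,15.035 38.257,53.707 14.555,48.465" fill="none" stroke="#ff0000"/>
  <polyline points="252.474,39.375 54.243,30.938 59.940,46.062" fill="none" stroke="#ff0000"/>
  <polygon points="88.192,44.249 117.884,44.249 117.884,103.046 88.192,103.046" fill="none" stroke="#ff0000"/>
  <polyline points="28.942,21.645 35.792,63.531 241.045,155.917 202.648,131.211 218.623,28.047" fill="none" stroke="#ff0000"/>
  <polygon points="272.585,60.948 268.765,51.724 259.541,47.904 250.317,51.724 246.497,60.948 250.317,70.172 259.541,73.992 268.765,70.172" fill="none" stroke="#ff0000"/>
</svg>

Machine Y-up, SVG Y-down with viewBox height 194.375, so y_svg = 194.375 − y_machine; X carries over. Every run uses S555, so all elements get stroke `#ff0000` (score).

Run 1: The run returns to its start, so emit a `<polygon>` with points (Y-flipped): 85.682,13.373 116.889,13.373 116.889,110.169 85.682,110.169.

Run 2: The run is open, so emit a `<polyline>` with points (Y-flipped): 157.101,187.874 66.897,92.842 68.198,15.035 38.257,53.707 14.555,48.465.

Run 3: The run is open, so emit a `<polyline>` with points (Y-flipped): 252.474,39.375 54.243,30.938 59.940,46.062.

Run 4: The run returns to its start, so emit a `<polygon>` with points (Y-flipped): 88.192,44.249 117.884,44.249 117.884,103.046 88.192,103.046.

Run 5: The run is open, so emit a `<polyline>` with points (Y-flipped): 28.942,21.645 35.792,63.531 241.045,155.917 202.648,131.211 218.623,28.047.

Run 6: The run returns to its start, so emit a `<polygon>` with points (Y-flipped): 272.585,60.948 268.765,51.724 259.541,47.904 250.317,51.724 246.497,60.948 250.317,70.172 259.541,73.992 268.765,70.172.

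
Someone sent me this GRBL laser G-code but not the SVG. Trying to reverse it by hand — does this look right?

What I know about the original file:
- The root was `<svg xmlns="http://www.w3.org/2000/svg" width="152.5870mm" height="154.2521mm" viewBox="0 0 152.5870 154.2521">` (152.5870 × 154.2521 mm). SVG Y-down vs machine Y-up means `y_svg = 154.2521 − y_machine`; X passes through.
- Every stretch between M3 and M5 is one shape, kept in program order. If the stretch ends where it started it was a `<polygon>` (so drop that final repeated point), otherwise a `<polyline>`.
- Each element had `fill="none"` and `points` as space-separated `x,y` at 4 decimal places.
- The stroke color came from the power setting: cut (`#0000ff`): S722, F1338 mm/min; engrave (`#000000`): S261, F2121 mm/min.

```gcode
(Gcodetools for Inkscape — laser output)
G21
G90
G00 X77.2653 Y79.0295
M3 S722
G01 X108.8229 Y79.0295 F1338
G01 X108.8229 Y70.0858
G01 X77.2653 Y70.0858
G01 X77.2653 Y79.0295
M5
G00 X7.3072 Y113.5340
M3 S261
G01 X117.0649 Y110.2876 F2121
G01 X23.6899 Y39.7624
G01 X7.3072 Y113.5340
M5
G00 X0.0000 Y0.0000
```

<svg xmlns="http://www.w3.org/2000/svg" width="152.5870mm" height="154.2521mm" viewBox="0 0 152.5870 154.2521">
  <polygon points="77.2653,75.2226 108.8229,75.2226 108.8229,84.1663 77.2653,84.1663" fill="none" stroke="#0000ff"/>
  <polygon points="7.3072,40.7181 117.0649,43.9645 23.6899,114.4897" fill="none" stroke="#000000"/>
</svg>

y_svg = 154.2521 − y_m.

[1] S722→`#0000ff` (cut); closed run; points: 77.2653,75.2226 108.8229,75.2226 108.8229,84.1663 77.2653,84.1663

[2] S261→`#000000` (engrave); closed run; points: 7.3072,40.7181 117.0649,43.9645 23.6899,114.4897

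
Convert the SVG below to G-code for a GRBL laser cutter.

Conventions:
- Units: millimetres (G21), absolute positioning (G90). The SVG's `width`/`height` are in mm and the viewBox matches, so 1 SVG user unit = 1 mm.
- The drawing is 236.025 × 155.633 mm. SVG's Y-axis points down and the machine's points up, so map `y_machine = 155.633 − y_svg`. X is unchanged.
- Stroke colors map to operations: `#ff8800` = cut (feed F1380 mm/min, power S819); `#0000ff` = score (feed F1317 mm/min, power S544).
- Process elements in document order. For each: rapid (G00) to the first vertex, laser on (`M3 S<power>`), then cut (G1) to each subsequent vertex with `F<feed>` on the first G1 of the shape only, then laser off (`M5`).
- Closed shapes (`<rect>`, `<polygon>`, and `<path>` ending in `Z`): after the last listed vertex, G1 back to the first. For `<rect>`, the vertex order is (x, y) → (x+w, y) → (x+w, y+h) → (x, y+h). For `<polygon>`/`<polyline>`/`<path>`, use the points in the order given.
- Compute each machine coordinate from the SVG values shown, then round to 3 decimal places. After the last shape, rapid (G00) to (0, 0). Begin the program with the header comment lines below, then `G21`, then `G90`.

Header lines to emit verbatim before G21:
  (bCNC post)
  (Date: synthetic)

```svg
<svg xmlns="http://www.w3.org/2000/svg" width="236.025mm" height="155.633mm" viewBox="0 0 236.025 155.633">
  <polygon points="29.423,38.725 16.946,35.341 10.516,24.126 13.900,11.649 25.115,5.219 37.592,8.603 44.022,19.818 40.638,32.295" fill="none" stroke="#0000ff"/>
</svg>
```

viewBox `0 0 236.025 155.633` with mm width/height → 1 unit = 1 mm. Flip: y_m = 155.633 − y_svg.

**Shape 1** — `<polygon>` regular polygon, stroke `#0000ff` → score (S544, F1317). Machine vertices: (29.423,116.908) → (16.946,120.292) → (10.516,131.507) → (13.900,143.984) → (25.115,150.414) → (37.592,147.030) → (44.022,135.815) → (40.638,123.338) → (29.423,116.908). Closed: final G1 returns to the first vertex.

(bCNC post)
(Date: synthetic)
G21
G90
G00 X29.423 Y116.908
M3 S544
G1 X16.946 Y120.292 F1317
G1 X10.516 Y131.507
G1 X13.900 Y143.984
G1 X25.115 Y150.414
G1 X37.592 Y147.030
G1 X44.022 Y135.815
G1 X40.638 Y123.338
G1 X29.423 Y116.908
M5
G00 X0.000 Y0.000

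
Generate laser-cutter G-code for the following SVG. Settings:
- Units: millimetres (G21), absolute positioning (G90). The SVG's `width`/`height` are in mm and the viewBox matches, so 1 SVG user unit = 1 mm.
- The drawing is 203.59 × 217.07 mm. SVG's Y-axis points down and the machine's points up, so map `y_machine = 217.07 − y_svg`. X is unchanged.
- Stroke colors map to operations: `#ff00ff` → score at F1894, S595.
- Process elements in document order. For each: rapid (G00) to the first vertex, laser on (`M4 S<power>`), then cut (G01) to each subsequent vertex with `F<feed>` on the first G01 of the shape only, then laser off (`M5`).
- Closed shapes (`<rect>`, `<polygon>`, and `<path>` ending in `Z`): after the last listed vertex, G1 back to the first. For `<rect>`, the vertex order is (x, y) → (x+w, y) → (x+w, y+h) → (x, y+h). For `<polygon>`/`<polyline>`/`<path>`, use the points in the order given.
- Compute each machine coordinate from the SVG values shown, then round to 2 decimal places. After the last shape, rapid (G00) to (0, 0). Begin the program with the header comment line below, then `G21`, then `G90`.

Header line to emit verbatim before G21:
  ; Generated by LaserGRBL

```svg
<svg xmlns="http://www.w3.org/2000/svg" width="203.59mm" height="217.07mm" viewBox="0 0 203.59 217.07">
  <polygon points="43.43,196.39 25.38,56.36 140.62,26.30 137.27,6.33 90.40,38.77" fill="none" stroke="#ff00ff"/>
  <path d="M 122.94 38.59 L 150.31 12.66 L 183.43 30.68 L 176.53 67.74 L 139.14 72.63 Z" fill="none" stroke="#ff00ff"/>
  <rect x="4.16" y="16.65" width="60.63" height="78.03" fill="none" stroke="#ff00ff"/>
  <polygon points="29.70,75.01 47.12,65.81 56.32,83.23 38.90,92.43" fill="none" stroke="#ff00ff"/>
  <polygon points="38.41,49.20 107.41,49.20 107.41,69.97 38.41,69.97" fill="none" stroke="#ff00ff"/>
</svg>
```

1 u = 1 mm; y_m = 217.07 − y.

[1] `<polygon>` closed polygon, #ff00ff→score S595 F1894: (43.43,20.68) → (25.38,160.71) → (140.62,190.77) → (137.27,210.74) → (90.40,178.30) → (43.43,20.68) (closed)

[2] `<path>` regular polygon, #ff00ff→score S595 F1894: (122.94,178.48) → (150.31,204.41) → (183.43,186.39) → (176.53,149.33) → (139.14,144.44) → (122.94,178.48) (closed)

[3] `<rect>` rectangle, #ff00ff→score S595 F1894: (4.16,200.42) → (64.79,200.42) → (64.79,122.39) → (4.16,122.39) → (4.16,200.42) (closed)

[4] `<polygon>` regular polygon, #ff00ff→score S595 F1894: (29.70,142.06) → (47.12,151.26) → (56.32,133.84) → (38.90,124.64) → (29.70,142.06) (closed)

[5] `<polygon>` rectangle, #ff00ff→score S595 F1894: (38.41,167.87) → (107.41,167.87) → (107.41,147.10) → (38.41,147.10) → (38.41,167.87) (closed)

; Generated by LaserGRBL
G21
G90
G00 X43.43 Y20.68
M4 S595
G01 X25.38 Y160.71 F1894
G01 X140.62 Y190.77
G01 X137.27 Y210.74
G01 X90.40 Y178.30
G01 X43.43 Y20.68
M5
G00 X122.94 Y178.48
M4 S595
G01 X150.31 Y204.41 F1894
G01 X183.43 Y186.39
G01 X176.53 Y149.33
G01 X139.14 Y144.44
G01 X122.94 Y178.48
M5
G00 X4.16 Y200.42
M4 S595
G01 X64.79 Y200.42 F1894
G01 X64.79 Y122.39
G01 X4.16 Y122.39
G01 X4.16 Y200.42
M5
G00 X29.70 Y142.06
M4 S595
G01 X47.12 Y151.26 F1894
G01 X56.32 Y133.84
G01 X38.90 Y124.64
G01 X29.70 Y142.06
M5
G00 X38.41 Y167.87
M4 S595
G01 X107.41 Y167.87 F1894
G01 X107.41 Y147.10
G01 X38.41 Y147.10
G01 X38.41 Y167.87
M5
G00 X0.00 Y0.00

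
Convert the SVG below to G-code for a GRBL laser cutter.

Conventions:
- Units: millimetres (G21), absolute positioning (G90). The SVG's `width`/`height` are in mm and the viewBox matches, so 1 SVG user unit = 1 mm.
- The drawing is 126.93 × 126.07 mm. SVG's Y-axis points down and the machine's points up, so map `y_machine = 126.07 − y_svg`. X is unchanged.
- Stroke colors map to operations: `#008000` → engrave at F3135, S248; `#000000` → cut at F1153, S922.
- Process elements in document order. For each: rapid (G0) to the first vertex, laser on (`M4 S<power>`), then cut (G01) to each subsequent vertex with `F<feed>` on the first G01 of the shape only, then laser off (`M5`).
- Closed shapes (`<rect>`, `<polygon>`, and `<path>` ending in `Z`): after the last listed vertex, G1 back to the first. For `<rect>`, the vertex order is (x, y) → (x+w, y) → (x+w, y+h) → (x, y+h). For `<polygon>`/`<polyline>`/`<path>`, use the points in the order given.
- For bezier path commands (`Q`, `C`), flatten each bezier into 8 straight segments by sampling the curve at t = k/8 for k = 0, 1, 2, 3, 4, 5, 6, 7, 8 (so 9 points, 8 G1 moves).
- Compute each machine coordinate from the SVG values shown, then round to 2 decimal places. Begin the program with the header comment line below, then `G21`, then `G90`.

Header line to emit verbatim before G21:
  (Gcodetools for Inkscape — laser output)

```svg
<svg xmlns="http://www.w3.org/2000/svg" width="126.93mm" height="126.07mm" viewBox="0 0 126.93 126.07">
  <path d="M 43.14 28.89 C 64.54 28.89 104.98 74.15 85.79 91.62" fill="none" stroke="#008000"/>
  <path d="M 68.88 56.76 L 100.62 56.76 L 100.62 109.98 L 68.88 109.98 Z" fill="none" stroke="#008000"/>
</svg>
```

(Gcodetools for Inkscape — laser output)
G21
G90
G0 X43.14 Y97.18
M4 S248
G01 X51.90 Y95.20 F3135
G01 X61.53 Y89.84
G01 X71.10 Y81.94
G01 X79.69 Y72.37
G01 X86.37 Y61.98
G01 X90.23 Y51.62
G01 X90.34 Y42.16
G01 X85.79 Y34.45
M5
G0 X68.88 Y69.31
M4 S248
G01 X100.62 Y69.31 F3135
G01 X100.62 Y16.09
G01 X68.88 Y16.09
G01 X68.88 Y69.31
M5

Since the viewBox matches the mm dimensions, user units are millimetres directly. The only transform is the Y-flip y_m = 126.07 − y_svg.

Shape 1 is a cubic bezier drawn with `<path>`. Its stroke #008000 means engrave at S248, F3135. After flipping Y the toolpath is (43.14,97.18) → (51.90,95.20) → (61.53,89.84) → (71.10,81.94) → (79.69,72.37) → (86.37,61.98) → (90.23,51.62) → (90.34,42.16) → (85.79,34.45).

Shape 2 is a rectangle drawn with `<path>`. Its stroke #008000 means engrave at S248, F3135. After flipping Y the toolpath is (68.88,69.31) → (100.62,69.31) → (100.62,16.09) → (68.88,16.09) → (68.88,69.31), returning to the start.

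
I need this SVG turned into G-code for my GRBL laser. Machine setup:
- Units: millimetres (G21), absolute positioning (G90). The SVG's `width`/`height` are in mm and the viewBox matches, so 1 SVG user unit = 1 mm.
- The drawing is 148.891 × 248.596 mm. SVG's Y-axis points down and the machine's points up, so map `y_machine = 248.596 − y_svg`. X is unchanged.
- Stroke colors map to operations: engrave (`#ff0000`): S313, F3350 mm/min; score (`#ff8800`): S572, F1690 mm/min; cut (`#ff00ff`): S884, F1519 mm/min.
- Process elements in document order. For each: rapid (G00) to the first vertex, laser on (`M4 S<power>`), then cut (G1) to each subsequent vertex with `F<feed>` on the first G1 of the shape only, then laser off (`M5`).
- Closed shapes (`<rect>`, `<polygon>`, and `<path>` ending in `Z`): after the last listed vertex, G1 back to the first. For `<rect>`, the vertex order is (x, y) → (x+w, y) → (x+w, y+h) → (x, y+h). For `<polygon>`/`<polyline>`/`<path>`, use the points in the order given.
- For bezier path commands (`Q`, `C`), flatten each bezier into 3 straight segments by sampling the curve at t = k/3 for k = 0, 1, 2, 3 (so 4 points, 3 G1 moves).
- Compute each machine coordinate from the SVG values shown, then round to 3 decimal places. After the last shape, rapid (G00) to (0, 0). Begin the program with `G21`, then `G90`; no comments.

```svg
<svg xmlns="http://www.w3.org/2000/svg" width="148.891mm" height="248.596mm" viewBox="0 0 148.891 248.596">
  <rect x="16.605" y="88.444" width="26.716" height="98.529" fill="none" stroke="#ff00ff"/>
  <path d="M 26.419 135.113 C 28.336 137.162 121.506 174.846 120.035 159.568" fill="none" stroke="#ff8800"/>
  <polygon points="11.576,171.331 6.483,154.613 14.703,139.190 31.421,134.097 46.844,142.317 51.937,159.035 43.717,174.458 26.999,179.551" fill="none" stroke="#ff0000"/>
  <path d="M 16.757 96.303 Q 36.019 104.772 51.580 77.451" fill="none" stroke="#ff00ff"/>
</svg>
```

1 u = 1 mm; y_m = 248.596 − y.

[1] `<rect>` rectangle, #ff00ff→cut S884 F1519: (16.605,160.152) → (43.321,160.152) → (43.321,61.623) → (16.605,61.623) → (16.605,160.152) (closed)

[2] `<path>` cubic bezier, #ff8800→score S572 F1690: (26.419,113.483) → (51.869,102.837) → (96.844,88.123) → (120.035,89.028)

[3] `<polygon>` regular polygon, #ff0000→engrave S313 F3350: (11.576,77.265) → (6.483,93.983) → (14.703,109.406) → (31.421,114.499) → (46.844,106.279) → (51.937,89.561) → (43.717,74.138) → (26.999,69.045) → (11.576,77.265) (closed)

[4] `<path>` quadratic bezier, #ff00ff→cut S884 F1519: (16.757,152.293) → (29.187,150.624) → (40.795,156.908) → (51.580,171.145)

G21
G90
G00 X16.605 Y160.152
M4 S884
G1 X43.321 Y160.152 F1519
G1 X43.321 Y61.623
G1 X16.605 Y61.623
G1 X16.605 Y160.152
M5
G00 X26.419 Y113.483
M4 S572
G1 X51.869 Y102.837 F1690
G1 X96.844 Y88.123
G1 X120.035 Y89.028
M5
G00 X11.576 Y77.265
M4 S313
G1 X6.483 Y93.983 F3350
G1 X14.703 Y109.406
G1 X31.421 Y114.499
G1 X46.844 Y106.279
G1 X51.937 Y89.561
G1 X43.717 Y74.138
G1 X26.999 Y69.045
G1 X11.576 Y77.265
M5
G00 X16.757 Y152.293
M4 S884
G1 X29.187 Y150.624 F1519
G1 X40.795 Y156.908
G1 X51.580 Y171.145
M5
G00 X0.000 Y0.000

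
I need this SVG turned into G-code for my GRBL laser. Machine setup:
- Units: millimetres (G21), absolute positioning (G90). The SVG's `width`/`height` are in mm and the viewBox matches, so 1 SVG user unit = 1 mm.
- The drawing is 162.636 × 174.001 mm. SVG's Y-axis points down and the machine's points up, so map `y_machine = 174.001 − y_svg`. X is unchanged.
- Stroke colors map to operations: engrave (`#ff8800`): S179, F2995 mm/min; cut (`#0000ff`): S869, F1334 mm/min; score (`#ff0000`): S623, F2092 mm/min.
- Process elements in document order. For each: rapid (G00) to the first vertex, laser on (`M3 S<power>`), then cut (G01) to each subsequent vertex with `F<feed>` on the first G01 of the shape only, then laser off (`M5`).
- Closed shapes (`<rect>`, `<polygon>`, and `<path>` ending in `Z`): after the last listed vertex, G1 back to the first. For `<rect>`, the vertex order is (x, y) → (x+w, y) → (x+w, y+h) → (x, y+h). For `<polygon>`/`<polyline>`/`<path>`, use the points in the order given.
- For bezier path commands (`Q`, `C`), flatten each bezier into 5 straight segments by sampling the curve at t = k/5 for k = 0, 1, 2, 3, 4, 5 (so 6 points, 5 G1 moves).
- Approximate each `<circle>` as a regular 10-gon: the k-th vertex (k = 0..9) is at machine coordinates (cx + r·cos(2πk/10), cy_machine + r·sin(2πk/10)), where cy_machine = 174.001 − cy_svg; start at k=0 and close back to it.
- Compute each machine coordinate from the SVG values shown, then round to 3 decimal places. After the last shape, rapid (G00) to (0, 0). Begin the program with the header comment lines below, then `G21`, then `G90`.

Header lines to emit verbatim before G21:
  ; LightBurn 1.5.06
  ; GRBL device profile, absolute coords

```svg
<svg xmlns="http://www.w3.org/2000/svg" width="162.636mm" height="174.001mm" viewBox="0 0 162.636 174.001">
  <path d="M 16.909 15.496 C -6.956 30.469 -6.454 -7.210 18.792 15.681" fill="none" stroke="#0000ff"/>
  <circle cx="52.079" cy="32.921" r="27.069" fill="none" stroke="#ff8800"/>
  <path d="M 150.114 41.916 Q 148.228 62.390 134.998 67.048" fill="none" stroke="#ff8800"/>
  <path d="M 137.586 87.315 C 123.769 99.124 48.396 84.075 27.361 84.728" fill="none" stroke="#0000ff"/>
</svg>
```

1 u = 1 mm; y_m = 174.001 − y.

[1] `<path>` cubic bezier, #0000ff→cut S869 F1334: (16.909,158.505) → (5.517,154.934) → (-0.009,158.564) → (0.350,163.962) → (6.611,165.692) → (18.792,158.320)

[2] `<circle>` circle, #ff8800→engrave S179 F2995: (79.148,141.080) → (73.978,156.991) → (60.444,166.824) → (43.714,166.824) → (30.180,156.991) → (25.010,141.080) → (30.180,125.169) → (43.714,115.336) → (60.444,115.336) → (73.978,125.169) → (79.148,141.080) (closed)

[3] `<path>` quadratic bezier, #ff8800→engrave S179 F2995: (150.114,132.085) → (148.906,124.528) → (146.790,118.236) → (143.767,113.210) → (139.836,109.449) → (134.998,106.953)

[4] `<path>` cubic bezier, #0000ff→cut S869 F1334: (137.586,86.686) → (122.836,82.483) → (98.876,82.683) → (71.268,85.243) → (45.575,88.121) → (27.361,89.273)

; LightBurn 1.5.06
; GRBL device profile, absolute coords
G21
G90
G00 X16.909 Y158.505
M3 S869
G01 X5.517 Y154.934 F1334
G01 X-0.009 Y158.564
G01 X0.350 Y163.962
G01 X6.611 Y165.692
G01 X18.792 Y158.320
M5
G00 X79.148 Y141.080
M3 S179
G01 X73.978 Y156.991 F2995
G01 X60.444 Y166.824
G01 X43.714 Y166.824
G01 X30.180 Y156.991
G01 X25.010 Y141.080
G01 X30.180 Y125.169
G01 X43.714 Y115.336
G01 X60.444 Y115.336
G01 X73.978 Y125.169
G01 X79.148 Y141.080
M5
G00 X150.114 Y132.085
M3 S179
G01 X148.906 Y124.528 F2995
G01 X146.790 Y118.236
G01 X143.767 Y113.210
G01 X139.836 Y109.449
G01 X134.998 Y106.953
M5
G00 X137.586 Y86.686
M3 S869
G01 X122.836 Y82.483 F1334
G01 X98.876 Y82.683
G01 X71.268 Y85.243
G01 X45.575 Y88.121
G01 X27.361 Y89.273
M5
G00 X0.000 Y0.000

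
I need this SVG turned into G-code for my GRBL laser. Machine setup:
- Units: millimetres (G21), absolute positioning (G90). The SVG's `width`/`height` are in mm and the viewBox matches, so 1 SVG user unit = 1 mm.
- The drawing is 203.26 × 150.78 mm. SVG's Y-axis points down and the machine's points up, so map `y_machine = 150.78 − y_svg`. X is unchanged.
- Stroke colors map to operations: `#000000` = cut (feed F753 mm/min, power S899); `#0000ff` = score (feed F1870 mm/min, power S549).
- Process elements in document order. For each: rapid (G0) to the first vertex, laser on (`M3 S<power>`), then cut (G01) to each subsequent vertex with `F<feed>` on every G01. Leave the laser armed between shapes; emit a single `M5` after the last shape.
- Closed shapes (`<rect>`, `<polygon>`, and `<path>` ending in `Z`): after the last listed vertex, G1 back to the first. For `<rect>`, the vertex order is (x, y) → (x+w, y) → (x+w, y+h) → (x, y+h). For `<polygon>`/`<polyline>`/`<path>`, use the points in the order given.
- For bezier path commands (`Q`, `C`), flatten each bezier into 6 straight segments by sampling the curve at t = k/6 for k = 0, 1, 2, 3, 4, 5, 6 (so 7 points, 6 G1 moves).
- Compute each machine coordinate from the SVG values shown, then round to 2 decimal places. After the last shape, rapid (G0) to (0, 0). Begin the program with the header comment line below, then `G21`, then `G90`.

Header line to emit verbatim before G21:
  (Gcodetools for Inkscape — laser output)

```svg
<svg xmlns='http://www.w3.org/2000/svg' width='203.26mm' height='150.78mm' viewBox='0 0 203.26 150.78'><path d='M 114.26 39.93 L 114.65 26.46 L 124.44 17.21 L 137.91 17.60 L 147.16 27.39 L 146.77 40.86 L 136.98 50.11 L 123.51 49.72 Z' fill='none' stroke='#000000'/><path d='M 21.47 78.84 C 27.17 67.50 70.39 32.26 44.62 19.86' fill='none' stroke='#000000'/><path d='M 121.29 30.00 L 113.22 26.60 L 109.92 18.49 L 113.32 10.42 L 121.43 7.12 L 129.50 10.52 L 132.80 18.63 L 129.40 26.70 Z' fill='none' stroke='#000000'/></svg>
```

Since the viewBox matches the mm dimensions, user units are millimetres directly. The only transform is the Y-flip y_m = 150.78 − y_svg.

Shape 1 is a regular polygon drawn with `<path>`. Its stroke #000000 means cut at S899, F753. After flipping Y the toolpath is (114.26,110.85) → (114.65,124.32) → (124.44,133.57) → (137.91,133.18) → (147.16,123.39) → (146.77,109.92) → (136.98,100.67) → (123.51,101.06) → (114.26,110.85), returning to the start.

Shape 2 is a cubic bezier drawn with `<path>`. Its stroke #000000 means cut at S899, F753. After flipping Y the toolpath is (21.47,71.94) → (26.95,79.39) → (35.73,89.52) → (44.85,101.03) → (51.34,112.64) → (52.25,123.03) → (44.62,130.92).

Shape 3 is a regular polygon drawn with `<path>`. Its stroke #000000 means cut at S899, F753. After flipping Y the toolpath is (121.29,120.78) → (113.22,124.18) → (109.92,132.29) → (113.32,140.36) → (121.43,143.66) → (129.50,140.26) → (132.80,132.15) → (129.40,124.08) → (121.29,120.78), returning to the start.

(Gcodetools for Inkscape — laser output)
G21
G90
G0 X114.26 Y110.85
M3 S899
G01 X114.65 Y124.32 F753
G01 X124.44 Y133.57 F753
G01 X137.91 Y133.18 F753
G01 X147.16 Y123.39 F753
G01 X146.77 Y109.92 F753
G01 X136.98 Y100.67 F753
G01 X123.51 Y101.06 F753
G01 X114.26 Y110.85 F753
G0 X21.47 Y71.94
M3 S899
G01 X26.95 Y79.39 F753
G01 X35.73 Y89.52 F753
G01 X44.85 Y101.03 F753
G01 X51.34 Y112.64 F753
G01 X52.25 Y123.03 F753
G01 X44.62 Y130.92 F753
G0 X121.29 Y120.78
M3 S899
G01 X113.22 Y124.18 F753
G01 X109.92 Y132.29 F753
G01 X113.32 Y140.36 F753
G01 X121.43 Y143.66 F753
G01 X129.50 Y140.26 F753
G01 X132.80 Y132.15 F753
G01 X129.40 Y124.08 F753
G01 X121.29 Y120.78 F753
M5
G0 X0.00 Y0.00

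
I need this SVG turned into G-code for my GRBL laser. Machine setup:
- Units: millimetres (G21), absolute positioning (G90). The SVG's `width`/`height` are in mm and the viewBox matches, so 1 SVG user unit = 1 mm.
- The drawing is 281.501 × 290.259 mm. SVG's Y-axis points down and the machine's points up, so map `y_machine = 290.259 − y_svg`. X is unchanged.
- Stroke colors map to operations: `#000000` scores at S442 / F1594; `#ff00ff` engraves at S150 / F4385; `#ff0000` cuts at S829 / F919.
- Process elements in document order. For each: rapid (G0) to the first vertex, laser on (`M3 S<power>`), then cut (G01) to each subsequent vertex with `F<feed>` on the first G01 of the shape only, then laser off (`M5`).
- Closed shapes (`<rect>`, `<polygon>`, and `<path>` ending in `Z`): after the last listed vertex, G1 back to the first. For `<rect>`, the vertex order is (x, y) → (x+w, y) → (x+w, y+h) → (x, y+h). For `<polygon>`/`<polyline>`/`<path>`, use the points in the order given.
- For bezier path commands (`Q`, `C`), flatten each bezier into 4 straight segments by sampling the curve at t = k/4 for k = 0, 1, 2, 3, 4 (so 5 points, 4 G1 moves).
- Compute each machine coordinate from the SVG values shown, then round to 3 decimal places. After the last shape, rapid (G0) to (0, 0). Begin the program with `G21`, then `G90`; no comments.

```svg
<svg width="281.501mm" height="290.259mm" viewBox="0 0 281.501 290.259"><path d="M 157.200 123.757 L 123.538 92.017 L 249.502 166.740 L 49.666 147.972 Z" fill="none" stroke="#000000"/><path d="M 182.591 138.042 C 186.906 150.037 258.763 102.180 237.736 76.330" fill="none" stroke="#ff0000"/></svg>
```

Since the viewBox matches the mm dimensions, user units are millimetres directly. The only transform is the Y-flip y_m = 290.259 − y_svg.

Shape 1 is a closed polygon drawn with `<path>`. Its stroke #000000 means score at S442, F1594. After flipping Y the toolpath is (157.200,166.502) → (123.538,198.242) → (249.502,123.519) → (49.666,142.287) → (157.200,166.502), returning to the start.

Shape 2 is a cubic bezier drawn with `<path>`. Its stroke #ff0000 means cut at S829, F919. After flipping Y the toolpath is (182.591,152.217) → (195.985,153.164) → (219.667,168.881) → (238.597,191.694) → (237.736,213.929).

G21
G90
G0 X157.200 Y166.502
M3 S442
G01 X123.538 Y198.242 F1594
G01 X249.502 Y123.519
G01 X49.666 Y142.287
G01 X157.200 Y166.502
M5
G0 X182.591 Y152.217
M3 S829
G01 X195.985 Y153.164 F919
G01 X219.667 Y168.881
G01 X238.597 Y191.694
G01 X237.736 Y213.929
M5
G0 X0.000 Y0.000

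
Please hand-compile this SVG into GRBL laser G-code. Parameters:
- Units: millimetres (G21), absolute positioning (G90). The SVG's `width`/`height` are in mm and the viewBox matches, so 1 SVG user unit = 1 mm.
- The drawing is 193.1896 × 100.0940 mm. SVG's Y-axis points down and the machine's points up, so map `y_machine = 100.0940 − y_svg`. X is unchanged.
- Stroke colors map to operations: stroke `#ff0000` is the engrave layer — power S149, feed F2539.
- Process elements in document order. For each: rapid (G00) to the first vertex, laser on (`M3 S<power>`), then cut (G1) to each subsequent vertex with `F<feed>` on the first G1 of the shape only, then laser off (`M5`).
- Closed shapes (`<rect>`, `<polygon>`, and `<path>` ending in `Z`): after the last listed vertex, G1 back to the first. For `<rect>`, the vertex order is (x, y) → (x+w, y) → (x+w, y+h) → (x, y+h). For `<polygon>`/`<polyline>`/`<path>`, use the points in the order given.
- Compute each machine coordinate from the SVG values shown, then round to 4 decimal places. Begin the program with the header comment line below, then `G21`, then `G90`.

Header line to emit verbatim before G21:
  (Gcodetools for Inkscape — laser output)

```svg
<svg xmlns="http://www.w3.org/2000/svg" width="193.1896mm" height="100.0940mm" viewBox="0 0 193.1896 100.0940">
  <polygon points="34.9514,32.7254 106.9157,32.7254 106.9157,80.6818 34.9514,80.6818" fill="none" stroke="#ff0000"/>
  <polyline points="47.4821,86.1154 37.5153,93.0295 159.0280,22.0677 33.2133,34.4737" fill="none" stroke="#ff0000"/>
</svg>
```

Since the viewBox matches the mm dimensions, user units are millimetres directly. The only transform is the Y-flip y_m = 100.0940 − y_svg.

Shape 1 is a rectangle drawn with `<polygon>`. Its stroke #ff0000 means engrave at S149, F2539. After flipping Y the toolpath is (34.9514,67.3686) → (106.9157,67.3686) → (106.9157,19.4122) → (34.9514,19.4122) → (34.9514,67.3686), returning to the start.

Shape 2 is a open polyline drawn with `<polyline>`. Its stroke #ff0000 means engrave at S149, F2539. After flipping Y the toolpath is (47.4821,13.9786) → (37.5153,7.0645) → (159.0280,78.0263) → (33.2133,65.6203).

(Gcodetools for Inkscape — laser output)
G21
G90
G00 X34.9514 Y67.3686
M3 S149
G1 X106.9157 Y67.3686 F2539
G1 X106.9157 Y19.4122
G1 X34.9514 Y19.4122
G1 X34.9514 Y67.3686
M5
G00 X47.4821 Y13.9786
M3 S149
G1 X37.5153 Y7.0645 F2539
G1 X159.0280 Y78.0263
G1 X33.2133 Y65.6203
M5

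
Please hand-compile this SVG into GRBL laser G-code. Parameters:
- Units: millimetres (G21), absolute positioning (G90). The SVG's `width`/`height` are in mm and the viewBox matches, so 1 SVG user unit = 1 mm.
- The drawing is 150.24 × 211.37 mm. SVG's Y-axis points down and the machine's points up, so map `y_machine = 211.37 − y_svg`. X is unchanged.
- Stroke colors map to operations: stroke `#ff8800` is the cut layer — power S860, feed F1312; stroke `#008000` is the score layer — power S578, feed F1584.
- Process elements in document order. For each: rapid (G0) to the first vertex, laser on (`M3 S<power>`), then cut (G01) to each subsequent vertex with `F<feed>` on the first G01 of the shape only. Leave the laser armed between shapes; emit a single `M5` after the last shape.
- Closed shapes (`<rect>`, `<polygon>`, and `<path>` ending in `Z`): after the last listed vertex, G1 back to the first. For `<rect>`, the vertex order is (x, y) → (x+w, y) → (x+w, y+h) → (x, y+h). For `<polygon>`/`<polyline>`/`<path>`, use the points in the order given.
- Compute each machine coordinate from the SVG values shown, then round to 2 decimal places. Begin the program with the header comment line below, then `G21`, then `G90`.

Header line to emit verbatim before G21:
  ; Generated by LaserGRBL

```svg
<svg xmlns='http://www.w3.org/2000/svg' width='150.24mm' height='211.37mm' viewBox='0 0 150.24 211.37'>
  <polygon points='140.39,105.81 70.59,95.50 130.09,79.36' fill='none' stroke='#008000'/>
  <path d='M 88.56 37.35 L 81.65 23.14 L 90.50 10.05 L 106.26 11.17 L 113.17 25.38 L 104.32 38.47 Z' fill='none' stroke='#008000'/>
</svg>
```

Since the viewBox matches the mm dimensions, user units are millimetres directly. The only transform is the Y-flip y_m = 211.37 − y_svg.

Shape 1 is a closed polygon drawn with `<polygon>`. Its stroke #008000 means score at S578, F1584. After flipping Y the toolpath is (140.39,105.56) → (70.59,115.87) → (130.09,132.01) → (140.39,105.56), returning to the start.

Shape 2 is a regular polygon drawn with `<path>`. Its stroke #008000 means score at S578, F1584. After flipping Y the toolpath is (88.56,174.02) → (81.65,188.23) → (90.50,201.32) → (106.26,200.20) → (113.17,185.99) → (104.32,172.90) → (88.56,174.02), returning to the start.

; Generated by LaserGRBL
G21
G90
G0 X140.39 Y105.56
M3 S578
G01 X70.59 Y115.87 F1584
G01 X130.09 Y132.01
G01 X140.39 Y105.56
G0 X88.56 Y174.02
M3 S578
G01 X81.65 Y188.23 F1584
G01 X90.50 Y201.32
G01 X106.26 Y200.20
G01 X113.17 Y185.99
G01 X104.32 Y172.90
G01 X88.56 Y174.02
M5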